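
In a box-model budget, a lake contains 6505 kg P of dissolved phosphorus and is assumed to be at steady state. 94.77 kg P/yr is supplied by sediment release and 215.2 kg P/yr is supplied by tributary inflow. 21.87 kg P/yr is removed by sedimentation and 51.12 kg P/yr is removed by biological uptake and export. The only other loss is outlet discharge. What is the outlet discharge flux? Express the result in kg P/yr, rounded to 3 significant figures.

237 kg P/yr

At steady state ΣF_in = ΣF_out.
ΣF_in = 94.77 + 215.2 = 309.97 kg P/yr.
Outlet discharge flux = ΣF_in − (21.87 + 51.12) = 309.97 − 72.99 = 237.0 kg P/yr.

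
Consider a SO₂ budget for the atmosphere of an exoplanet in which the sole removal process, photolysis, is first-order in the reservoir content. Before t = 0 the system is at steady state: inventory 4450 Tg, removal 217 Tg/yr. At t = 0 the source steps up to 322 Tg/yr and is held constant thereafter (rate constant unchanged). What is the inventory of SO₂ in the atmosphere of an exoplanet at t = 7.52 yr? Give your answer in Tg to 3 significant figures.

5110 Tg

The sink rate constant is k = F₀/M₀ = 217/4450 = 0.04876 yr⁻¹.
Solving dM/dt = F₁ − kM with M(0) = M₀ gives M(t) = F₁/k + (M₀ − F₁/k)·e^(−kt).
F₁/k = 322/0.04876 = 6603.2 Tg; kt = 0.04876 × 7.52 = 0.3667, e^(−kt) = 0.6930.
M(7.52) = 6603.2 + (4450 − 6603.2) × 0.6930 = 6603.2 − 1492 = 5111.0 Tg.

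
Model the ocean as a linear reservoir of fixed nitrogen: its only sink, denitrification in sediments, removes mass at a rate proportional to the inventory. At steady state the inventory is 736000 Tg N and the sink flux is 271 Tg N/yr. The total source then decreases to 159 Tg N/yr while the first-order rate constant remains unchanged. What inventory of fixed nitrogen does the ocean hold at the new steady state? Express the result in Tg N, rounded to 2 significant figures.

430000 Tg N

Rate constant k = F/M = 271 / 736000 = 0.0003682 yr⁻¹.
At the new steady state, source = k·M_new ⇒ M_new = 159 / 0.0003682 = 431800 Tg N.
(Equivalently M_new = M × F_new/F_old = 736000 × 159/271.)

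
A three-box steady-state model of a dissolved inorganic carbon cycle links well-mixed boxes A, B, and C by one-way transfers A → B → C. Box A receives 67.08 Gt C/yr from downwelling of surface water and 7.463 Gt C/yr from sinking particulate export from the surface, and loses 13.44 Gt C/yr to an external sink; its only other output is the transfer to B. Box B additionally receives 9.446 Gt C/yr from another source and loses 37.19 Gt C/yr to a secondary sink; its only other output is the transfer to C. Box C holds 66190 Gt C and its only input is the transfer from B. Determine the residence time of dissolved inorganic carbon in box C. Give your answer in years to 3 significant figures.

1980 yr

Box A: F(A→B) = (67.08 + 7.463) − 13.44 = 61.103 Gt C/yr.
Box B: F(B→C) = (61.103 + 9.446) − 37.19 = 33.359 Gt C/yr.
Box C throughput = its input = 33.359 Gt C/yr; τ = 66190 / 33.359 = 1984 yr.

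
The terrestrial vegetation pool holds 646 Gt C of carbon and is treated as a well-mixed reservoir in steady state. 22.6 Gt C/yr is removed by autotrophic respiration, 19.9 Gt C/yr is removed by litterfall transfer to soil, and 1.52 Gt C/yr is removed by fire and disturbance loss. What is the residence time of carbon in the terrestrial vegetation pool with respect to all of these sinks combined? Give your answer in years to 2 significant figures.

15 yr

Total removal flux = 22.6 + 19.9 + 1.52 = 44.020 Gt C/yr.
τ = M / ΣF_out = 646 / 44.020 = 14.68 yr.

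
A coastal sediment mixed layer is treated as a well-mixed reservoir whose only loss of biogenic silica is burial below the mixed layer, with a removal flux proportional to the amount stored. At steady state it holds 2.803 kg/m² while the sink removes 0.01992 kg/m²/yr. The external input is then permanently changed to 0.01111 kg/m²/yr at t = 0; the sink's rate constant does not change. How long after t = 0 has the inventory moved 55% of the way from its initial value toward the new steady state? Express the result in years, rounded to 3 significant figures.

τ = M₀/F₀ = 2.803/0.01992 = 140.7 yr.
The remaining gap fraction is e^(−t/τ); 55% covered ⇒ e^(−t/τ) = 0.450.
t = −τ ln(0.450) = 140.7 × 0.7985 = 112.4 yr.

112 yr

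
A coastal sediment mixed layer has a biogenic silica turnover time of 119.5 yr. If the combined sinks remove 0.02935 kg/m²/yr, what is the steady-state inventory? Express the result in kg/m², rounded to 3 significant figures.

τ = M/F ⇒ M = τ × F = 119.5 × 0.02935 = 3.507 kg/m².

3.51 kg/m²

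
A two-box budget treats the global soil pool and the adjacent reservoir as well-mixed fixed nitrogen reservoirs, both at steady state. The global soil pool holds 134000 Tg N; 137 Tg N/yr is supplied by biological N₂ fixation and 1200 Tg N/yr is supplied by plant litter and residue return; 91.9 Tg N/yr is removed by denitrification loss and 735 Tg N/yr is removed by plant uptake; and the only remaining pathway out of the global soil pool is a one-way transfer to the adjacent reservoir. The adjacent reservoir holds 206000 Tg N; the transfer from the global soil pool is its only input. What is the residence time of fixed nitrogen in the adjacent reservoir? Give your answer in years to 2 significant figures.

Balance the global soil pool: ΣF_in = 137 + 1200 = 1337.0 Tg N/yr.
Transfer to the adjacent reservoir = ΣF_in − (91.9 + 735) = 510.10 Tg N/yr.
At steady state the output of the adjacent reservoir equals its input, 510.10 Tg N/yr.
τ = M / F = 206000 / 510.10 = 403.8 yr.

400 yr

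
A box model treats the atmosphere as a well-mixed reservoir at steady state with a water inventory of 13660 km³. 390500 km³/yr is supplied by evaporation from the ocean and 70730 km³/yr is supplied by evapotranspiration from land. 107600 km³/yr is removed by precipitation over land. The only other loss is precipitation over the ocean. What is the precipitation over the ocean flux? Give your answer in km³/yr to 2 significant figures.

At steady state ΣF_in = ΣF_out.
ΣF_in = 390500 + 70730 = 461230 km³/yr.
Precipitation over the ocean flux = ΣF_in − (107600) = 461230 − 107600 = 353600 km³/yr.

350000 km³/yr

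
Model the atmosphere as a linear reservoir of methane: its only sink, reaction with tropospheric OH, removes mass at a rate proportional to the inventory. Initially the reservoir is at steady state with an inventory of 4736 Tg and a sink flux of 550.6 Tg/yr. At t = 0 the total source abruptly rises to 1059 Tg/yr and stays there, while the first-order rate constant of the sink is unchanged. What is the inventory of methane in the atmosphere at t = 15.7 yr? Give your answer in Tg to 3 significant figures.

8400 Tg

τ = M₀/F₀ = 4736/550.6 = 8.602 yr; rate constant k = 1/τ.
New steady state M_∞ = F₁/k = F₁·τ = 1059 × 8.602 = 9109.0 Tg.
M(t) = M_∞ + (M₀ − M_∞)·e^(−t/τ); t/τ = 15.7/8.602 = 1.825, so e^(−t/τ) = 0.1612.
M(t) = 9109.0 − 4373 × 0.1612 = 8404.2 Tg.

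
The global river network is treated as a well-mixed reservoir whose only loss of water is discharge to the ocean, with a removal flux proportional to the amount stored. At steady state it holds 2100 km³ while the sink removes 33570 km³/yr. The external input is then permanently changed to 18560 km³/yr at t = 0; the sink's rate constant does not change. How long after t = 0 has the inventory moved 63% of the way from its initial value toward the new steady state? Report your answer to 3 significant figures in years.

0.0622 yr

τ = M₀/F₀ = 2100/33570 = 0.06256 yr.
The remaining gap fraction is e^(−t/τ); 63% covered ⇒ e^(−t/τ) = 0.370.
t = −τ ln(0.370) = 0.06256 × 0.9943 = 0.06220 yr.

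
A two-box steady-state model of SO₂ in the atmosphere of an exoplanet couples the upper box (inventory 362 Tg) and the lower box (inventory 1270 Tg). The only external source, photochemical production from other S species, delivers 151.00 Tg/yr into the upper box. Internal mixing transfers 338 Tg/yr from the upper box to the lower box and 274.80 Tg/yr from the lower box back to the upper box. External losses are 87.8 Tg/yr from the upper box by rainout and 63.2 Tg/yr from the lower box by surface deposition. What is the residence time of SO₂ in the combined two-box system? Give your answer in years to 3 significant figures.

Treat the two boxes together as one reservoir: the mixing fluxes between them are internal recycling, so τ = ΣM / Σ(external losses).
M_total = 362 + 1270 = 1632.0 Tg.
ΣF_external_out = 87.8 + 63.2 = 151.00 Tg/yr.
τ = M_total / ΣF_ext = 1632.0 / 151.00 = 10.81 yr.

10.8 yr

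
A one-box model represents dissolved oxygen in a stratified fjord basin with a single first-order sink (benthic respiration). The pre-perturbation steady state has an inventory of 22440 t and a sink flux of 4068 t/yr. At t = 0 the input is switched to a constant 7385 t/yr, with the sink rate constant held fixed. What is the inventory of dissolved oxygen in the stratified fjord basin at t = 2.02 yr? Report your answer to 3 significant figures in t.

28100 t

τ = M₀/F₀ = 22440/4068 = 5.516 yr; rate constant k = 1/τ.
New steady state M_∞ = F₁/k = F₁·τ = 7385 × 5.516 = 40737 t.
M(t) = M_∞ + (M₀ − M_∞)·e^(−t/τ); t/τ = 2.02/5.516 = 0.3662, so e^(−t/τ) = 0.6934.
M(t) = 40737 − 18300 × 0.6934 = 28051 t.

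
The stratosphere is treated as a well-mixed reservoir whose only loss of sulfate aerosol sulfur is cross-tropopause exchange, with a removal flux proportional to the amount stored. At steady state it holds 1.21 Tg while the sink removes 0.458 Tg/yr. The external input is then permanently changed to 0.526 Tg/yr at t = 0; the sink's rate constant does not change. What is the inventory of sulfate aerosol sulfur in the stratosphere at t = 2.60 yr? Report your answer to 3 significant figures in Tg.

1.32 Tg

The sink rate constant is k = F₀/M₀ = 0.458/1.21 = 0.3785 yr⁻¹.
Solving dM/dt = F₁ − kM with M(0) = M₀ gives M(t) = F₁/k + (M₀ − F₁/k)·e^(−kt).
F₁/k = 0.526/0.3785 = 1.3897 Tg; kt = 0.3785 × 2.60 = 0.9841, e^(−kt) = 0.3738.
M(2.60) = 1.3897 + (1.21 − 1.3897) × 0.3738 = 1.3897 − 0.06715 = 1.3225 Tg.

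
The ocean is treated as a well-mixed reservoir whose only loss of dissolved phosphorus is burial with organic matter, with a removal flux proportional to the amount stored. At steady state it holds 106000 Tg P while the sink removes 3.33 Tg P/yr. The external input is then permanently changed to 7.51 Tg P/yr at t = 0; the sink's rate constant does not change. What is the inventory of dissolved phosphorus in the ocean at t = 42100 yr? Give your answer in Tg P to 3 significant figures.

204000 Tg P

Residence time τ = M₀/F₀ = 31830 yr. The eventual steady state is M_∞ = M₀·(F₁/F₀) = 106000 × 7.51/3.33 = 239060 Tg P.
The anomaly ΔM(t) = M(t) − M_∞ decays as ΔM₀·e^(−t/τ) with ΔM₀ = 106000 − 239060 = −133100 Tg P.
At t = 42100 yr, e^(−t/τ) = e^(−1.323) = 0.2664, so ΔM = −35450 Tg P and M = 239060 − 35450 = 203600 Tg P.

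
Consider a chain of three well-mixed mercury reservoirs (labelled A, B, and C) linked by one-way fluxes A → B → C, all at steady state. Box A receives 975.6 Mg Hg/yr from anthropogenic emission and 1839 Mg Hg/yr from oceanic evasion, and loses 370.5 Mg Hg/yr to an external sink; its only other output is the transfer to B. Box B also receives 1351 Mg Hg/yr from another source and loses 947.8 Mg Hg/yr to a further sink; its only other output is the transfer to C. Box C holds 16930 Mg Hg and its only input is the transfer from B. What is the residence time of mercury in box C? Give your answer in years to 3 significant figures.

5.95 yr

Box A: F(A→B) = (975.6 + 1839) − 370.5 = 2444.1 Mg Hg/yr.
Box B: F(B→C) = (2444.1 + 1351) − 947.8 = 2847.3 Mg Hg/yr.
Box C throughput = its input = 2847.3 Mg Hg/yr; τ = 16930 / 2847.3 = 5.946 yr.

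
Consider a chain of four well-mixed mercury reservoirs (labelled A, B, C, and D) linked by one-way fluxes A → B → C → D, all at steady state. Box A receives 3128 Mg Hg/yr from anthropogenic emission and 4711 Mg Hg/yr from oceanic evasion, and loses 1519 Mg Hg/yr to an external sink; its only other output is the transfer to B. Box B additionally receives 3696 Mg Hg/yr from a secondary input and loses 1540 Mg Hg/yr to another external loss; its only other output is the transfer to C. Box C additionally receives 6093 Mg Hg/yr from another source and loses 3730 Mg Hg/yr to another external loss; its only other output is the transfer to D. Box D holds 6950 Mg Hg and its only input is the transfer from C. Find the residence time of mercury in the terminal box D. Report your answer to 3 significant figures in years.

0.641 yr

Box A: F(A→B) = (3128 + 4711) − 1519 = 6320.0 Mg Hg/yr.
Box B: F(B→C) = (6320.0 + 3696) − 1540 = 8476.0 Mg Hg/yr.
Box C: F(C→D) = (8476.0 + 6093) − 3730 = 10839 Mg Hg/yr.
Box D throughput = its input = 10839 Mg Hg/yr; τ = 6950 / 10839 = 0.6412 yr.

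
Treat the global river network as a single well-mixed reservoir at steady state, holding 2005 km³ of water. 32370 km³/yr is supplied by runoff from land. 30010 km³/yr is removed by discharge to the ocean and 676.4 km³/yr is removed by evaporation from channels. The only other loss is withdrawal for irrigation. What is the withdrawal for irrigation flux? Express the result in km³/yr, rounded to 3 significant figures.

1680 km³/yr

At steady state ΣF_in = ΣF_out.
ΣF_in = 32370 km³/yr.
Withdrawal for irrigation flux = ΣF_in − (30010 + 676.4) = 32370 − 30690 = 1684 km³/yr.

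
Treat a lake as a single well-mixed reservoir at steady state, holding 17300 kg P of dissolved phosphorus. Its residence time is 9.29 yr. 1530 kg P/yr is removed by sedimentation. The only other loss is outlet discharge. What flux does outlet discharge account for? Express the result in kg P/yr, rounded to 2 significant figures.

330 kg P/yr

Total removal F = M/τ = 17300 / 9.29 = 1862 kg P/yr.
Outlet discharge = F − (1530) = 1862 − 1530 = 332.2 kg P/yr.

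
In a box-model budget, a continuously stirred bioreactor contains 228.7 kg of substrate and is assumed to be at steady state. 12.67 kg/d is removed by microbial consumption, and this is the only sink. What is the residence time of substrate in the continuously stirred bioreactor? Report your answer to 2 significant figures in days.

τ = M / F = 228.7 / 12.67 = 18.05 d.

18 d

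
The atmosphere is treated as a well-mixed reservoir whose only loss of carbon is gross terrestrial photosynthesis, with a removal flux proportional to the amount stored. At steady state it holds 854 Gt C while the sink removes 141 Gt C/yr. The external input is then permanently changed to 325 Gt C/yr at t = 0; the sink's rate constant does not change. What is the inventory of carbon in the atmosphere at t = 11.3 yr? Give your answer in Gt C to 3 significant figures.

1800 Gt C

Residence time τ = M₀/F₀ = 6.057 yr. The eventual steady state is M_∞ = M₀·(F₁/F₀) = 854 × 325/141 = 1968.4 Gt C.
The anomaly ΔM(t) = M(t) − M_∞ decays as ΔM₀·e^(−t/τ) with ΔM₀ = 854 − 1968.4 = −1114 Gt C.
At t = 11.3 yr, e^(−t/τ) = e^(−1.866) = 0.1548, so ΔM = −172.5 Gt C and M = 1968.4 − 172.5 = 1795.9 Gt C.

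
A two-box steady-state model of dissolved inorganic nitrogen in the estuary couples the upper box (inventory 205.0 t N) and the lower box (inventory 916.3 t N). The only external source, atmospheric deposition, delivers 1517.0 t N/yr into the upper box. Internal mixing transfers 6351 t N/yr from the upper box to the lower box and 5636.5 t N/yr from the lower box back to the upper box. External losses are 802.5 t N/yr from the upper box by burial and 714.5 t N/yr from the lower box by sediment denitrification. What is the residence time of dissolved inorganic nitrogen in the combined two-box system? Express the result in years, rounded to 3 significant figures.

0.739 yr

Residence time in the combined system uses the total inventory and the total *external* removal — internal exchanges between the two boxes cancel.
M_total = 205.0 + 916.3 = 1121.3 t N.
ΣF_external_out = 802.5 + 714.5 = 1517.0 t N/yr.
τ = M_total / ΣF_ext = 1121.3 / 1517.0 = 0.7392 yr.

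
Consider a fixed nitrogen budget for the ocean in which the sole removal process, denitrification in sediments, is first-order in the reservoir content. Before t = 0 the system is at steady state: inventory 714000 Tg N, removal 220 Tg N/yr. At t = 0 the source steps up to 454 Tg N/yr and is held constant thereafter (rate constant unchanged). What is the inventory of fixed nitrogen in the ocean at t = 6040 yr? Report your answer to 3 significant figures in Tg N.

1.36×10^6 Tg N

The sink rate constant is k = F₀/M₀ = 220/714000 = 0.0003081 yr⁻¹.
Solving dM/dt = F₁ − kM with M(0) = M₀ gives M(t) = F₁/k + (M₀ − F₁/k)·e^(−kt).
F₁/k = 454/0.0003081 = 1.4734×10^6 Tg N; kt = 0.0003081 × 6040 = 1.861, e^(−kt) = 0.1555.
M(6040) = 1.4734×10^6 + (714000 − 1.4734×10^6) × 0.1555 = 1.4734×10^6 − 118100 = 1.3553×10^6 Tg N.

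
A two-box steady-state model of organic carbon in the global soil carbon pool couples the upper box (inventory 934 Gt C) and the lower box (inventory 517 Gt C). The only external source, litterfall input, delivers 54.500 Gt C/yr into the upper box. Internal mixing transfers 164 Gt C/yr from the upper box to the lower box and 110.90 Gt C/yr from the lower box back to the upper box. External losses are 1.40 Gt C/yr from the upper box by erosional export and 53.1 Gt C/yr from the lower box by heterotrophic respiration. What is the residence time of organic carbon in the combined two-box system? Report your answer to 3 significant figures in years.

26.6 yr

Residence time in the combined system uses the total inventory and the total *external* removal — internal exchanges between the two boxes cancel.
M_total = 934 + 517 = 1451.0 Gt C.
ΣF_external_out = 1.40 + 53.1 = 54.500 Gt C/yr.
τ = M_total / ΣF_ext = 1451.0 / 54.500 = 26.62 yr.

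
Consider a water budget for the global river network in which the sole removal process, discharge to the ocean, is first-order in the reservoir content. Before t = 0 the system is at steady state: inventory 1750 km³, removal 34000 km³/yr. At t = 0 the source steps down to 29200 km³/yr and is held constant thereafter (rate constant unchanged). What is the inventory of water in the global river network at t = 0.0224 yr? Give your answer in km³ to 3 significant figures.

1660 km³

τ = M₀/F₀ = 1750/34000 = 0.05147 yr; rate constant k = 1/τ.
New steady state M_∞ = F₁/k = F₁·τ = 29200 × 0.05147 = 1502.9 km³.
M(t) = M_∞ + (M₀ − M_∞)·e^(−t/τ); t/τ = 0.0224/0.05147 = 0.4352, so e^(−t/τ) = 0.6471.
M(t) = 1502.9 + 247.1 × 0.6471 = 1662.8 km³.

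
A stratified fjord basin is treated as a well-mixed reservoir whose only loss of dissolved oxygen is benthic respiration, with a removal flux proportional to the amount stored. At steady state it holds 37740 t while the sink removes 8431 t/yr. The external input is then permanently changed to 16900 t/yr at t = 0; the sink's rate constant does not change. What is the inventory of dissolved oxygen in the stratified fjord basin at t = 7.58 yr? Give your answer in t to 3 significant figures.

68700 t

τ = M₀/F₀ = 37740/8431 = 4.476 yr; rate constant k = 1/τ.
New steady state M_∞ = F₁/k = F₁·τ = 16900 × 4.476 = 75650 t.
M(t) = M_∞ + (M₀ − M_∞)·e^(−t/τ); t/τ = 7.58/4.476 = 1.693, so e^(−t/τ) = 0.1839.
M(t) = 75650 − 37910 × 0.1839 = 68678 t.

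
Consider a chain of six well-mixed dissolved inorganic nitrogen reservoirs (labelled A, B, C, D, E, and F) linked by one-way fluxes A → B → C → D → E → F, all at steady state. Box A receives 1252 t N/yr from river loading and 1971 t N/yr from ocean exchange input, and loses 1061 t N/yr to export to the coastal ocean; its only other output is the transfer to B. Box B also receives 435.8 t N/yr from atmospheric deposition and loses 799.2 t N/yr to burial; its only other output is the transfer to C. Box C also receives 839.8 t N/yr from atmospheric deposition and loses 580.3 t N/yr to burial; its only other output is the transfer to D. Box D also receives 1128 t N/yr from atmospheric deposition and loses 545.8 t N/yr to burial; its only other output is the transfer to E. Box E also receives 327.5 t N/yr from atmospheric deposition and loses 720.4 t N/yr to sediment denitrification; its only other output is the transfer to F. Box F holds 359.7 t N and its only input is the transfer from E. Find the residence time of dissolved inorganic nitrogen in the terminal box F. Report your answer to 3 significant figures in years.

0.160 yr

Box A: F(A→B) = (1252 + 1971) − 1061 = 2162.0 t N/yr.
Box B: F(B→C) = (2162.0 + 435.8) − 799.2 = 1798.6 t N/yr.
Box C: F(C→D) = (1798.6 + 839.8) − 580.3 = 2058.1 t N/yr.
Box D: F(D→E) = (2058.1 + 1128) − 545.8 = 2640.3 t N/yr.
Box E: F(E→F) = (2640.3 + 327.5) − 720.4 = 2247.4 t N/yr.
Box F throughput = its input = 2247.4 t N/yr; τ = 359.7 / 2247.4 = 0.1601 yr.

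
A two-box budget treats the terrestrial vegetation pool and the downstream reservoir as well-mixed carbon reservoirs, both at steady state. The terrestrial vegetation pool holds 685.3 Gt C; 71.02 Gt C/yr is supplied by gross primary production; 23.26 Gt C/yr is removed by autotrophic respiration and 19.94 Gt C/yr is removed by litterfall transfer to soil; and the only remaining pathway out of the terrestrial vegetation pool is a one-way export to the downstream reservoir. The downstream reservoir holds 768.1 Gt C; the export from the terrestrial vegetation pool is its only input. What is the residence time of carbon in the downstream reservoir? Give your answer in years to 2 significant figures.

28 yr

Balance the terrestrial vegetation pool: ΣF_in = 71.020 Gt C/yr.
Export to the downstream reservoir = ΣF_in − (23.26 + 19.94) = 27.820 Gt C/yr.
At steady state the output of the downstream reservoir equals its input, 27.820 Gt C/yr.
τ = M / F = 768.1 / 27.820 = 27.61 yr.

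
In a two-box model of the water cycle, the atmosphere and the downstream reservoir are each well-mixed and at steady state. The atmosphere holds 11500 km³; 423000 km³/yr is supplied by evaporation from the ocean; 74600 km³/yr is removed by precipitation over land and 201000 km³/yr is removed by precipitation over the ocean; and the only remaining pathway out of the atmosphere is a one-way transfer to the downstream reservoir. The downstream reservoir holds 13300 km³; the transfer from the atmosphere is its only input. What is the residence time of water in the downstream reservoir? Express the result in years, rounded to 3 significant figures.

Balance the atmosphere: ΣF_in = 423000 km³/yr.
Transfer to the downstream reservoir = ΣF_in − (74600 + 201000) = 147400 km³/yr.
At steady state the output of the downstream reservoir equals its input, 147400 km³/yr.
τ = M / F = 13300 / 147400 = 0.09023 yr.

0.0902 yr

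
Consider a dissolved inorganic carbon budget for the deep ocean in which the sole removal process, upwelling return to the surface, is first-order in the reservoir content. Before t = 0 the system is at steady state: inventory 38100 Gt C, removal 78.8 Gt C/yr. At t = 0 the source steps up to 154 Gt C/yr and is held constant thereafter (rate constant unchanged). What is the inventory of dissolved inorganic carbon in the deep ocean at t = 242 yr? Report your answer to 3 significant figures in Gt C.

Residence time τ = M₀/F₀ = 483.5 yr. The eventual steady state is M_∞ = M₀·(F₁/F₀) = 38100 × 154/78.8 = 74459 Gt C.
The anomaly ΔM(t) = M(t) − M_∞ decays as ΔM₀·e^(−t/τ) with ΔM₀ = 38100 − 74459 = −36360 Gt C.
At t = 242 yr, e^(−t/τ) = e^(−0.5005) = 0.6062, so ΔM = −22040 Gt C and M = 74459 − 22040 = 52418 Gt C.

52400 Gt C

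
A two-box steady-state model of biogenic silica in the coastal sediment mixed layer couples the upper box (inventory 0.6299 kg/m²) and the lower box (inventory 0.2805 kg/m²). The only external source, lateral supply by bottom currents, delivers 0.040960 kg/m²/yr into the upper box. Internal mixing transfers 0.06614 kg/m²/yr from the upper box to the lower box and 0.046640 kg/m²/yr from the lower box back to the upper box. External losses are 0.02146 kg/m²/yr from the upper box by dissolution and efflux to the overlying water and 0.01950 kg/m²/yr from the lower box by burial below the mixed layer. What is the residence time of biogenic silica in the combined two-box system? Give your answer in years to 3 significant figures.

For the system as a whole, the A↔B exchange is internal and contributes nothing to the throughput; only the external sinks remove mass.
M_total = 0.6299 + 0.2805 = 0.91040 kg/m².
ΣF_external_out = 0.02146 + 0.01950 = 0.040960 kg/m²/yr.
τ = M_total / ΣF_ext = 0.91040 / 0.040960 = 22.23 yr.

22.2 yr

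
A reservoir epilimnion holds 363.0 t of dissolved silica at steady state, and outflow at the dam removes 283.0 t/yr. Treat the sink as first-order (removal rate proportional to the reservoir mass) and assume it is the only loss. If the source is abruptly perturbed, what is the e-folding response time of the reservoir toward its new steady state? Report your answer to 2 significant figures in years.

For a linear reservoir the response time equals the residence time τ = M/F.
τ = 363.0 / 283.0 = 1.283 yr.

1.3 yr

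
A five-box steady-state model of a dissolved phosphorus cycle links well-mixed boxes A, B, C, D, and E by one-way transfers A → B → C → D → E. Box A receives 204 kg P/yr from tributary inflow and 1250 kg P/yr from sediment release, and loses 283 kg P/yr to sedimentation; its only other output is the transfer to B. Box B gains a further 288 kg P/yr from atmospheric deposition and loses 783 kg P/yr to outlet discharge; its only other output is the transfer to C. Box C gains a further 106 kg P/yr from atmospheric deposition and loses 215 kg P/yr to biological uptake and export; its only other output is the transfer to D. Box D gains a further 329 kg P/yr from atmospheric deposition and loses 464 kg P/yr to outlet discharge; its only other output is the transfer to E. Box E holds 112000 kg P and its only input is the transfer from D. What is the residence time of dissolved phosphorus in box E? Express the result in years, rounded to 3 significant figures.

Box A: F(A→B) = (204 + 1250) − 283 = 1171.0 kg P/yr.
Box B: F(B→C) = (1171.0 + 288) − 783 = 676.00 kg P/yr.
Box C: F(C→D) = (676.00 + 106) − 215 = 567.00 kg P/yr.
Box D: F(D→E) = (567.00 + 329) − 464 = 432.00 kg P/yr.
Box E throughput = its input = 432.00 kg P/yr; τ = 112000 / 432.00 = 259.3 yr.

259 yr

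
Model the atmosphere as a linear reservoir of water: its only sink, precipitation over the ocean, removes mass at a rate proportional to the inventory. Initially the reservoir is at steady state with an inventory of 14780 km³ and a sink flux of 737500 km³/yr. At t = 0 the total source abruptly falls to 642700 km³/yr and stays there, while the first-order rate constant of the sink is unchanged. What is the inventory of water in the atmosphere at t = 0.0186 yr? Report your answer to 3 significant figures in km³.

τ = M₀/F₀ = 14780/737500 = 0.02004 yr; rate constant k = 1/τ.
New steady state M_∞ = F₁/k = F₁·τ = 642700 × 0.02004 = 12880 km³.
M(t) = M_∞ + (M₀ − M_∞)·e^(−t/τ); t/τ = 0.0186/0.02004 = 0.9281, so e^(−t/τ) = 0.3953.
M(t) = 12880 + 1900 × 0.3953 = 13631 km³.

13600 km³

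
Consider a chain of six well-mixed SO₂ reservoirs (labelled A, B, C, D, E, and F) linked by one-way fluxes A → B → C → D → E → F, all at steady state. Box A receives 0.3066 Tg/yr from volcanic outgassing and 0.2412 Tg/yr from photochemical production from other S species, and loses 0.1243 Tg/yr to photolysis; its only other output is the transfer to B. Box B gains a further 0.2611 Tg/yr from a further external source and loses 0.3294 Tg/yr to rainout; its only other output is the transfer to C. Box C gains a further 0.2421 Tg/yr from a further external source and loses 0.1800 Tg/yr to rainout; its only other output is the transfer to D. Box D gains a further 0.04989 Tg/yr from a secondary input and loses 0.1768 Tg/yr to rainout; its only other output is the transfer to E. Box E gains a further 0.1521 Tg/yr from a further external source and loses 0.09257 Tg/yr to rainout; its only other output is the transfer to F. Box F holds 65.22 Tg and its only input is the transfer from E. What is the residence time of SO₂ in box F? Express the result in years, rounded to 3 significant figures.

Box A: F(A→B) = (0.3066 + 0.2412) − 0.1243 = 0.42350 Tg/yr.
Box B: F(B→C) = (0.42350 + 0.2611) − 0.3294 = 0.35520 Tg/yr.
Box C: F(C→D) = (0.35520 + 0.2421) − 0.1800 = 0.41730 Tg/yr.
Box D: F(D→E) = (0.41730 + 0.04989) − 0.1768 = 0.29039 Tg/yr.
Box E: F(E→F) = (0.29039 + 0.1521) − 0.09257 = 0.34992 Tg/yr.
Box F throughput = its input = 0.34992 Tg/yr; τ = 65.22 / 0.34992 = 186.4 yr.

186 yr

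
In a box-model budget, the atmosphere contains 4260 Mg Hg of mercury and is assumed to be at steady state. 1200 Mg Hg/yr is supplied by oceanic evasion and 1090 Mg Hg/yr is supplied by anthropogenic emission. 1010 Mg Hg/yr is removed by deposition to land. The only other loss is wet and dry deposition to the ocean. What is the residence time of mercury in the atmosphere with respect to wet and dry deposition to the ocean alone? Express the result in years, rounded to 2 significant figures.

At steady state ΣF_in = ΣF_out.
ΣF_in = 1200 + 1090 = 2290.0 Mg Hg/yr.
Wet and dry deposition to the ocean flux = ΣF_in − (1010) = 2290.0 − 1010 = 1280 Mg Hg/yr.
τ = M / F = 4260 / 1280 = 3.328 yr.

3.3 yr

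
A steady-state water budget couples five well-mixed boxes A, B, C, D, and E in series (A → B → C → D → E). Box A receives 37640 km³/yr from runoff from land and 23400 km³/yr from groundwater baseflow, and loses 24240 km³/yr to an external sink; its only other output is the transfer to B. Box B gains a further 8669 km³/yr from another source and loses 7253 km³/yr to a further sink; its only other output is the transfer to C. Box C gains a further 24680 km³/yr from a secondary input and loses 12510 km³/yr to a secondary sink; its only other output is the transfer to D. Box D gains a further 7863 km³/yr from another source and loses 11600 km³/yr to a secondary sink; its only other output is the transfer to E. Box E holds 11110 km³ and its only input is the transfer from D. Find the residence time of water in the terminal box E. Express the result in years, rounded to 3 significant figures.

0.238 yr

Box A: F(A→B) = (37640 + 23400) − 24240 = 36800 km³/yr.
Box B: F(B→C) = (36800 + 8669) − 7253 = 38216 km³/yr.
Box C: F(C→D) = (38216 + 24680) − 12510 = 50386 km³/yr.
Box D: F(D→E) = (50386 + 7863) − 11600 = 46649 km³/yr.
Box E throughput = its input = 46649 km³/yr; τ = 11110 / 46649 = 0.2382 yr.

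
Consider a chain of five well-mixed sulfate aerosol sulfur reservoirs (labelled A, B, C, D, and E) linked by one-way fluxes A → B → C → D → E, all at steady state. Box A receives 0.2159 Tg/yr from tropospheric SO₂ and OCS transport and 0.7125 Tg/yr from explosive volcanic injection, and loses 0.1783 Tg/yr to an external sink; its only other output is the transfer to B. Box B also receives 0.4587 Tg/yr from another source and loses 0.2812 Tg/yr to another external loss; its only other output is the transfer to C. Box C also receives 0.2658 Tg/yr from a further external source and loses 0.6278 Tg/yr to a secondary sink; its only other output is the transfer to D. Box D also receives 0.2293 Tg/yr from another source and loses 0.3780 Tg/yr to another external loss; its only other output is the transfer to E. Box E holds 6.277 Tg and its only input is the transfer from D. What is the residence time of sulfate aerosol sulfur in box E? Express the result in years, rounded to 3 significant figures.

Box A: F(A→B) = (0.2159 + 0.7125) − 0.1783 = 0.75010 Tg/yr.
Box B: F(B→C) = (0.75010 + 0.4587) − 0.2812 = 0.92760 Tg/yr.
Box C: F(C→D) = (0.92760 + 0.2658) − 0.6278 = 0.56560 Tg/yr.
Box D: F(D→E) = (0.56560 + 0.2293) − 0.3780 = 0.41690 Tg/yr.
Box E throughput = its input = 0.41690 Tg/yr; τ = 6.277 / 0.41690 = 15.06 yr.

15.1 yr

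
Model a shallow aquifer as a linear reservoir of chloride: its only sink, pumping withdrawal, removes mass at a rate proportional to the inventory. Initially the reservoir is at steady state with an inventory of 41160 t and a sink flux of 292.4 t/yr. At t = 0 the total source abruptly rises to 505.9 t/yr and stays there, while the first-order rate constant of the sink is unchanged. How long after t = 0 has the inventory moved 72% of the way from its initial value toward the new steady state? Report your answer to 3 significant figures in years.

τ = M₀/F₀ = 41160/292.4 = 140.8 yr.
The remaining gap fraction is e^(−t/τ); 72% covered ⇒ e^(−t/τ) = 0.280.
t = −τ ln(0.280) = 140.8 × 1.273 = 179.2 yr.

179 yr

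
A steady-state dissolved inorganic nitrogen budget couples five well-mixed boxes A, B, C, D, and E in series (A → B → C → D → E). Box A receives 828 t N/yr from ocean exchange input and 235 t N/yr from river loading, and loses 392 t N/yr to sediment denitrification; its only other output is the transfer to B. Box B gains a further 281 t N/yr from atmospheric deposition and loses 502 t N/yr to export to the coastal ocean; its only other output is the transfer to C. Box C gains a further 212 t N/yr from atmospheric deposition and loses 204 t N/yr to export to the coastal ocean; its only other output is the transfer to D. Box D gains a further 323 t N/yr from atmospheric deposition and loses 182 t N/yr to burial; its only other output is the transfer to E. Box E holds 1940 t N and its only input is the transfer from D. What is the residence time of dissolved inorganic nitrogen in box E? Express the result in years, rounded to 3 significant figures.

3.24 yr

Box A: F(A→B) = (828 + 235) − 392 = 671.00 t N/yr.
Box B: F(B→C) = (671.00 + 281) − 502 = 450.00 t N/yr.
Box C: F(C→D) = (450.00 + 212) − 204 = 458.00 t N/yr.
Box D: F(D→E) = (458.00 + 323) − 182 = 599.00 t N/yr.
Box E throughput = its input = 599.00 t N/yr; τ = 1940 / 599.00 = 3.239 yr.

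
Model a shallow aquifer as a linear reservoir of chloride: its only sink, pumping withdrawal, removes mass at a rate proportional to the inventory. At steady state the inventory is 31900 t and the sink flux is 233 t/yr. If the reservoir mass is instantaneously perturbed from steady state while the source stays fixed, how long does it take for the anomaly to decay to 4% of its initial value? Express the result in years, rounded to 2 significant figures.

For a linear reservoir the anomaly decays as exp(−t/τ) with τ = M/F = 31900/233 = 136.9 yr.
exp(−t/τ) = 0.04 ⇒ t = −τ ln(0.04) = 136.9 × 3.219 = 440.7 yr.

440 yr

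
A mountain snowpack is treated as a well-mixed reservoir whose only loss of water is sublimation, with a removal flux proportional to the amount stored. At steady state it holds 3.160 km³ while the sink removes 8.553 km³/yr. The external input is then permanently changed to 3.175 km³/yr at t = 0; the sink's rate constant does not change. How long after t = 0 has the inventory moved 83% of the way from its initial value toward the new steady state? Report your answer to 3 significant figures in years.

τ = M₀/F₀ = 3.160/8.553 = 0.3695 yr.
The remaining gap fraction is e^(−t/τ); 83% covered ⇒ e^(−t/τ) = 0.170.
t = −τ ln(0.170) = 0.3695 × 1.772 = 0.6547 yr.

0.655 yr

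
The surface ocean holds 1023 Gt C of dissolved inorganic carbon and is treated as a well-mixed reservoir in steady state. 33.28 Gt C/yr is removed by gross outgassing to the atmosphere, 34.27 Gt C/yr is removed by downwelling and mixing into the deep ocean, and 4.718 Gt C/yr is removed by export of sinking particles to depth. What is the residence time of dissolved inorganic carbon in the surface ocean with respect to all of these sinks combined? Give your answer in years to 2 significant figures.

Total removal flux = 33.28 + 34.27 + 4.718 = 72.268 Gt C/yr.
τ = M / ΣF_out = 1023 / 72.268 = 14.16 yr.

14 yr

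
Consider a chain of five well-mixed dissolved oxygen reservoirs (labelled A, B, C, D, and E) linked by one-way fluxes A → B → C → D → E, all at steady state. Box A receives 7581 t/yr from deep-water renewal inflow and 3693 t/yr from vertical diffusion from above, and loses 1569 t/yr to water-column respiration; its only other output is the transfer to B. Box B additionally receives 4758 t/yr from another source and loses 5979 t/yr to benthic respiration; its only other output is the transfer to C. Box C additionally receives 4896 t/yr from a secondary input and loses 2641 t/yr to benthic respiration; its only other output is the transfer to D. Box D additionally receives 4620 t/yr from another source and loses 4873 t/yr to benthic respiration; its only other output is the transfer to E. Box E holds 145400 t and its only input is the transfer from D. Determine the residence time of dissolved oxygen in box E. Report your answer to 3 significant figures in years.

13.9 yr

Box A: F(A→B) = (7581 + 3693) − 1569 = 9705.0 t/yr.
Box B: F(B→C) = (9705.0 + 4758) − 5979 = 8484.0 t/yr.
Box C: F(C→D) = (8484.0 + 4896) − 2641 = 10739 t/yr.
Box D: F(D→E) = (10739 + 4620) − 4873 = 10486 t/yr.
Box E throughput = its input = 10486 t/yr; τ = 145400 / 10486 = 13.87 yr.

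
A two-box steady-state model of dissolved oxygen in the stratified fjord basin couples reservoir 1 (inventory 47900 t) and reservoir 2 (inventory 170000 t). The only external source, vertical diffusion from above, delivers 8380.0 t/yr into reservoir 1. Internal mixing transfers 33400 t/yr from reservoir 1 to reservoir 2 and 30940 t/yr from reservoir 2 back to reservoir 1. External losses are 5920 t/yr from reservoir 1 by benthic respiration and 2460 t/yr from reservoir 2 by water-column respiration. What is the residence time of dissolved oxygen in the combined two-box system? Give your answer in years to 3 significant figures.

26.0 yr

For the system as a whole, the A↔B exchange is internal and contributes nothing to the throughput; only the external sinks remove mass.
M_total = 47900 + 170000 = 217900 t.
ΣF_external_out = 5920 + 2460 = 8380.0 t/yr.
τ = M_total / ΣF_ext = 217900 / 8380.0 = 26.00 yr.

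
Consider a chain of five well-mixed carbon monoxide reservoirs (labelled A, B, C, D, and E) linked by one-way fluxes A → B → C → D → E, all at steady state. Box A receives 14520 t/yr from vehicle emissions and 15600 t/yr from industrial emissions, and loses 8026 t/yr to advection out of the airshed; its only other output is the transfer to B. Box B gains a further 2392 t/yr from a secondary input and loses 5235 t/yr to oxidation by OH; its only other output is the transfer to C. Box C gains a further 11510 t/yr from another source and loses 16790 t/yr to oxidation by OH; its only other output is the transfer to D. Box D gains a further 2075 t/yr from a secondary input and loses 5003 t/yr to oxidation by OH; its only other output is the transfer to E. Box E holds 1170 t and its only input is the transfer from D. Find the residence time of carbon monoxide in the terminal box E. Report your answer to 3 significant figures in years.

Box A: F(A→B) = (14520 + 15600) − 8026 = 22094 t/yr.
Box B: F(B→C) = (22094 + 2392) − 5235 = 19251 t/yr.
Box C: F(C→D) = (19251 + 11510) − 16790 = 13971 t/yr.
Box D: F(D→E) = (13971 + 2075) − 5003 = 11043 t/yr.
Box E throughput = its input = 11043 t/yr; τ = 1170 / 11043 = 0.1059 yr.

0.106 yr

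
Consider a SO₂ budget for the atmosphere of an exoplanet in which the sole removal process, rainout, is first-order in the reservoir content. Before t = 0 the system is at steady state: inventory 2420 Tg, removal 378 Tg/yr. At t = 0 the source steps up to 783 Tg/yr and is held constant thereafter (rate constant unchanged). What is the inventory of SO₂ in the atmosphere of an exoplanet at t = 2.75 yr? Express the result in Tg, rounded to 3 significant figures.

τ = M₀/F₀ = 2420/378 = 6.402 yr; rate constant k = 1/τ.
New steady state M_∞ = F₁/k = F₁·τ = 783 × 6.402 = 5012.9 Tg.
M(t) = M_∞ + (M₀ − M_∞)·e^(−t/τ); t/τ = 2.75/6.402 = 0.4295, so e^(−t/τ) = 0.6508.
M(t) = 5012.9 − 2593 × 0.6508 = 3325.4 Tg.

3330 Tg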